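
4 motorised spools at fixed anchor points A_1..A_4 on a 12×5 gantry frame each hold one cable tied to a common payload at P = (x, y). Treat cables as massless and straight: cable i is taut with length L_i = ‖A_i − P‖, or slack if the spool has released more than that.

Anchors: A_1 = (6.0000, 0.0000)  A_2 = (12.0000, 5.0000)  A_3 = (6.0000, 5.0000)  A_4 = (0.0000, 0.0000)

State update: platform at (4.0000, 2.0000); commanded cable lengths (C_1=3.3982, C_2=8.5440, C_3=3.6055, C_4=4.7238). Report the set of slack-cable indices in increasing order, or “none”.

i=1: geometric 2.8284 vs commanded 3.3982 ⇒ slack
i=2: geometric 8.5440 vs commanded 8.5440 ⇒ taut
i=3: geometric 3.6056 vs commanded 3.6055 ⇒ taut
i=4: geometric 4.4721 vs commanded 4.7238 ⇒ slack

1, 4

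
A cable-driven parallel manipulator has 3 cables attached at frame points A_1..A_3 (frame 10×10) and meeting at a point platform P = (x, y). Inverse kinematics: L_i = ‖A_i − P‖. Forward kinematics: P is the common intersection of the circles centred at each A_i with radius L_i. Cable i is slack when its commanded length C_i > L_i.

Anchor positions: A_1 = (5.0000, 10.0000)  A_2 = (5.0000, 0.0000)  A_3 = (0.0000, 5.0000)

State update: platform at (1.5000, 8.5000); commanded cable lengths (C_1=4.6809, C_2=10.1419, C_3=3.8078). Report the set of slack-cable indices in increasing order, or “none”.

1, 2

cable 1: L_1 = ‖A_1−P‖ = 3.8079;  C_1 = 4.6809 → slack
cable 2: L_2 = ‖A_2−P‖ = 9.1924;  C_2 = 10.1419 → slack
cable 3: L_3 = ‖A_3−P‖ = 3.8079;  C_3 = 3.8078 → taut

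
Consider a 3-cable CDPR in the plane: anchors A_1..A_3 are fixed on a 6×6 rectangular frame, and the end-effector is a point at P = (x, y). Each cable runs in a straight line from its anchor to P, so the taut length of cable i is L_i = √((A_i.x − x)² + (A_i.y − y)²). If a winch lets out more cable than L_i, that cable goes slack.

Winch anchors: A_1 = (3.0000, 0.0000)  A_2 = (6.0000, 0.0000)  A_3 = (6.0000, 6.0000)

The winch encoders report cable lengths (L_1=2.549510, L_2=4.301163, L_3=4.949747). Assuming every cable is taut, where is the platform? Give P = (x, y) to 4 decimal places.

(2.5000, 2.5000)

expand ‖A_i−P‖²=L_i² and subtract eq 1 (c_i ≔ ‖A_i‖²−L_i²)
c_1 = 9.0000+0.0000−6.5000 = 2.5000
eq1−eq2 → [-6.0000  0.0000]·P = -15.0000
eq1−eq3 → [-6.0000  -12.0000]·P = -45.0000
2×2 solve → P = (2.5000, 2.5000)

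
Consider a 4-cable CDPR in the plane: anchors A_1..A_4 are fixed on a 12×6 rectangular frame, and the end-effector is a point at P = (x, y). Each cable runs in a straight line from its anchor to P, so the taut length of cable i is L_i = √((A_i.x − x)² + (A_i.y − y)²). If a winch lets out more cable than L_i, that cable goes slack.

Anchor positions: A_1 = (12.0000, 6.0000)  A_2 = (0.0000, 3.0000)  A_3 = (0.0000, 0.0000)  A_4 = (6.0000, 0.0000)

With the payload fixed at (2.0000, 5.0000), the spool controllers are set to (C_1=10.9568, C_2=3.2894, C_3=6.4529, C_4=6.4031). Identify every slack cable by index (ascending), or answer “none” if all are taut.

cable 1: L_1 = ‖A_1−P‖ = 10.0499;  C_1 = 10.9568 → slack
cable 2: L_2 = ‖A_2−P‖ = 2.8284;  C_2 = 3.2894 → slack
cable 3: L_3 = ‖A_3−P‖ = 5.3852;  C_3 = 6.4529 → slack
cable 4: L_4 = ‖A_4−P‖ = 6.4031;  C_4 = 6.4031 → taut

1, 2, 3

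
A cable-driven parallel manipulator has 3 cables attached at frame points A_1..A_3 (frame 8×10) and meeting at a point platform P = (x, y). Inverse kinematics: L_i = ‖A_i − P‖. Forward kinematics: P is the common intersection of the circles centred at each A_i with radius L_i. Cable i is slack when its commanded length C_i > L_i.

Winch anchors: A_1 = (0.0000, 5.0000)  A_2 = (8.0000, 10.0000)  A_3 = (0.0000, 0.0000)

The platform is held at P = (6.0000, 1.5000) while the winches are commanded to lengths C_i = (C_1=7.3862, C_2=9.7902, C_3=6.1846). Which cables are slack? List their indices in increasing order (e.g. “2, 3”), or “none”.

i=1: geometric 6.9462 vs commanded 7.3862 ⇒ slack
i=2: geometric 8.7321 vs commanded 9.7902 ⇒ slack
i=3: geometric 6.1847 vs commanded 6.1846 ⇒ taut

1, 2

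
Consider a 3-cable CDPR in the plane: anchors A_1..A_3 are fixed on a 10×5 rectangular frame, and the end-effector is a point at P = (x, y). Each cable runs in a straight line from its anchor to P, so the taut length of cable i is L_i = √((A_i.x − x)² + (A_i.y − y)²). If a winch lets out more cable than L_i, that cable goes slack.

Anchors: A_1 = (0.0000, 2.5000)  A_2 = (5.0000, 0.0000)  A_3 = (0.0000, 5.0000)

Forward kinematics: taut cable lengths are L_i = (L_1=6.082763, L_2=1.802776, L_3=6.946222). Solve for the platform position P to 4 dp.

(6.0000, 1.5000)

expand ‖A_i−P‖²=L_i² and subtract eq 1 (q_i ≔ ‖A_i‖²−L_i²)
q_1 = 0.0000+6.2500−37.0000 = -30.7500
eq1−eq2 → [-10.0000  5.0000]·P = -52.5000
eq1−eq3 → [0.0000  -5.0000]·P = -7.5000
2×2 solve → P = (6.0000, 1.5000)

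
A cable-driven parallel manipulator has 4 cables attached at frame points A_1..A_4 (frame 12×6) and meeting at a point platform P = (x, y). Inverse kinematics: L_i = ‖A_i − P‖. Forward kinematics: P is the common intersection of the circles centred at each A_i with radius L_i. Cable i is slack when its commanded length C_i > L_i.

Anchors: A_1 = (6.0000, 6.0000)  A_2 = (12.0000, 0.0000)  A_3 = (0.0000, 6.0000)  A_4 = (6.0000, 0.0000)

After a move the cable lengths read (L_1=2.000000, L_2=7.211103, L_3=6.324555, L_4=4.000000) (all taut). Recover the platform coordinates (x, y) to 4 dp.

(6.0000, 4.0000)

circle eqns → linear via eq_j − eq_1; set k_j = A_j·A_j − L_j²
k_1 = 36.0000+36.0000−4.0000 = 68.0000
-12.0000·x + 12.0000·y = k_1−k_2 = -24.0000
12.0000·x + 0.0000·y = k_1−k_3 = 72.0000
0.0000·x + 12.0000·y = k_1−k_4 = 48.0000
solve first two rows → x=6.0000, y=4.0000
check cable 4: ‖A_4−P‖² = 16.0000 ≈ L_4² = 16.0000 ✓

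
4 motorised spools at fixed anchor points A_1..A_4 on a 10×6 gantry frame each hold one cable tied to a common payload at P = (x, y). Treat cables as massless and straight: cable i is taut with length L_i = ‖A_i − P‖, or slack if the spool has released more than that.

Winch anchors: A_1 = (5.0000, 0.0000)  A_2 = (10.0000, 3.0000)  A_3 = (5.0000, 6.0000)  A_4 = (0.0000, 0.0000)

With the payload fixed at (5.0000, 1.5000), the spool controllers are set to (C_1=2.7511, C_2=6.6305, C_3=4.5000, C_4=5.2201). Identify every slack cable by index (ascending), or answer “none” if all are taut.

cable 1: √((0.0000)²+(-1.5000)²)=1.5000, C_1=2.7511: slack
cable 2: √((5.0000)²+(1.5000)²)=5.2202, C_2=6.6305: slack
cable 3: √((0.0000)²+(4.5000)²)=4.5000, C_3=4.5000: taut
cable 4: √((-5.0000)²+(-1.5000)²)=5.2202, C_4=5.2201: taut

1, 2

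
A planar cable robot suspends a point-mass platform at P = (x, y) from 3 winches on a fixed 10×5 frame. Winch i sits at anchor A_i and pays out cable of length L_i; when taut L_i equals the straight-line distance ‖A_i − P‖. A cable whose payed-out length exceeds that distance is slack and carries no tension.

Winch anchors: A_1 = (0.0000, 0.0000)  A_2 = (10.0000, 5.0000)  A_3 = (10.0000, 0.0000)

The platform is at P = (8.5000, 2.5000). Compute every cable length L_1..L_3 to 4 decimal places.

(8.8600, 2.9155, 2.9155)

L_1 = √((0.0000−8.5000)² + (0.0000−2.5000)²) = 8.8600
L_2 = √((10.0000−8.5000)² + (5.0000−2.5000)²) = 2.9155
L_3 = √((10.0000−8.5000)² + (0.0000−2.5000)²) = 2.9155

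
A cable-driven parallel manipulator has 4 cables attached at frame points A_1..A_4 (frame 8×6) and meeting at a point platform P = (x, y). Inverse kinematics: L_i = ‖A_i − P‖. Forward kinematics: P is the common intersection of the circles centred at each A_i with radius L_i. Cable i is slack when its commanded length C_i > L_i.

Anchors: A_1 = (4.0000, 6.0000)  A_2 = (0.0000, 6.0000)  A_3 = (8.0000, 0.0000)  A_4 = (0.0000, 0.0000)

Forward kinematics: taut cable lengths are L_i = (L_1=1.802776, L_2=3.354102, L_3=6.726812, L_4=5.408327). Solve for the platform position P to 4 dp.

(3.0000, 4.5000)

circle eqns → linear via eq_j − eq_1; set q_j = A_j·A_j − L_j²
q_1 = 16.0000+36.0000−3.2500 = 48.7500
8.0000·x + 0.0000·y = q_1−q_2 = 24.0000
-8.0000·x + 12.0000·y = q_1−q_3 = 30.0000
8.0000·x + 12.0000·y = q_1−q_4 = 78.0000
solve first two rows → x=3.0000, y=4.5000
check cable 4: ‖A_4−P‖² = 29.2500 ≈ L_4² = 29.2500 ✓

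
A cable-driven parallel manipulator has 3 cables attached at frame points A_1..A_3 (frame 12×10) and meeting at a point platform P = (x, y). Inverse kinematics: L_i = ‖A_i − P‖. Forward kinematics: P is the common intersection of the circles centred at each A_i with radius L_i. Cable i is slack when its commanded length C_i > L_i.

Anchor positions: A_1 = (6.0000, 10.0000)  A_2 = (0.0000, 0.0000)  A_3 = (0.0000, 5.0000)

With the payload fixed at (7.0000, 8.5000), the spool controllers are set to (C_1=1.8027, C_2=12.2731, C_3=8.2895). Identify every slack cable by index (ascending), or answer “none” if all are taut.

2, 3

cable 1: √((-1.0000)²+(1.5000)²)=1.8028, C_1=1.8027: taut
cable 2: √((-7.0000)²+(-8.5000)²)=11.0114, C_2=12.2731: slack
cable 3: √((-7.0000)²+(-3.5000)²)=7.8262, C_3=8.2895: slack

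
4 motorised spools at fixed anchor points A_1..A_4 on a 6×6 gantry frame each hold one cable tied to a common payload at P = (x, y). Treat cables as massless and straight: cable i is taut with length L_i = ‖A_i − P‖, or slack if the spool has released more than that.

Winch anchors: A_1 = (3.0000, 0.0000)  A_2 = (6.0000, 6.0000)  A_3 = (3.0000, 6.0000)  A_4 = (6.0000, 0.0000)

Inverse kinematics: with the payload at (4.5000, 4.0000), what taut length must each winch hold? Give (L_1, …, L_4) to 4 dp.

(4.2720, 2.5000, 2.5000, 4.2720)

L_1 = √((3.0000−4.5000)² + (0.0000−4.0000)²) = 4.2720
L_2 = √((6.0000−4.5000)² + (6.0000−4.0000)²) = 2.5000
L_3 = √((3.0000−4.5000)² + (6.0000−4.0000)²) = 2.5000
L_4 = √((6.0000−4.5000)² + (0.0000−4.0000)²) = 4.2720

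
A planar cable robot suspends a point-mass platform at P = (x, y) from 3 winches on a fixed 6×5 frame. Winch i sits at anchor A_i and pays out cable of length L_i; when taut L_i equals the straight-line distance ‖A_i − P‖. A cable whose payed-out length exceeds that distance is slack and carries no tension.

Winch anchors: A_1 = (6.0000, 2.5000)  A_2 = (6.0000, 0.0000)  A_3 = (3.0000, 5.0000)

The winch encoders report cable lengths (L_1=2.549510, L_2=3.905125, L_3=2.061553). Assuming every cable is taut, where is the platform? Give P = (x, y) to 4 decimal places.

each cable: (A_i−P)·(A_i−P) = L_i²; let q_i = ‖A_i‖²−L_i²
q_1 = 36.0000+6.2500−6.5000 = 35.7500
row 1: 0.0000x + 5.0000y = 15.0000  (q_2=20.7500)
row 2: 6.0000x − 5.0000y = 6.0000  (q_3=29.7500)
Cramer on rows 1–2 → x = 3.5000, y = 3.0000

(3.5000, 3.0000)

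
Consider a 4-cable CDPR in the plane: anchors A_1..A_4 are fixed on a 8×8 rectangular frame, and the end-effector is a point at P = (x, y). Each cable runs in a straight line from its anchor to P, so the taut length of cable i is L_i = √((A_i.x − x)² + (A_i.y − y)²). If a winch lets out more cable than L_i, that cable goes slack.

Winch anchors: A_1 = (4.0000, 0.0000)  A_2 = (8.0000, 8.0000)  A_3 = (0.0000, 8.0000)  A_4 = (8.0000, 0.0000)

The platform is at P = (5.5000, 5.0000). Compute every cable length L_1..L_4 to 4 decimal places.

(5.2202, 3.9051, 6.2650, 5.5902)

cable 1: Δx=-1.5000, Δy=-5.0000; L_1 = √(Δx²+Δy²) = 5.2202
cable 2: Δx=2.5000, Δy=3.0000; L_2 = √(Δx²+Δy²) = 3.9051
cable 3: Δx=-5.5000, Δy=3.0000; L_3 = √(Δx²+Δy²) = 6.2650
cable 4: Δx=2.5000, Δy=-5.0000; L_4 = √(Δx²+Δy²) = 5.5902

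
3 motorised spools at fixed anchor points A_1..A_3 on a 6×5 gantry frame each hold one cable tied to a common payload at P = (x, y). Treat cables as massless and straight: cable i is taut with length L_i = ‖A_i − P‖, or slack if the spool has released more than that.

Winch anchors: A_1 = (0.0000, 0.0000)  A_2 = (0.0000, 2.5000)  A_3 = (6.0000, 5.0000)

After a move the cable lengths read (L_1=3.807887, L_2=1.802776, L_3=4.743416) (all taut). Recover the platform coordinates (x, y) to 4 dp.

(1.5000, 3.5000)

each cable: (A_i−P)·(A_i−P) = L_i²; let k_i = ‖A_i‖²−L_i²
k_1 = 0.0000+0.0000−14.5000 = -14.5000
row 1: 0.0000x − 5.0000y = -17.5000  (k_2=3.0000)
row 2: -12.0000x − 10.0000y = -53.0000  (k_3=38.5000)
Cramer on rows 1–2 → x = 1.5000, y = 3.5000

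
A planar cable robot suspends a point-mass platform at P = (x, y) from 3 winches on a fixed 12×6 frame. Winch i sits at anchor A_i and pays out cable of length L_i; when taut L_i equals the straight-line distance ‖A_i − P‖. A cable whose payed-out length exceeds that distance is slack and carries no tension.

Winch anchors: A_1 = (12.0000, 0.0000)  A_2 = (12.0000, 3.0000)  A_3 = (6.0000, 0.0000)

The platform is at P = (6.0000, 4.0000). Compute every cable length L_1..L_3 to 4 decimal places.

(7.2111, 6.0828, 4.0000)

cable 1: Δx=6.0000, Δy=-4.0000; L_1 = √(Δx²+Δy²) = 7.2111
cable 2: Δx=6.0000, Δy=-1.0000; L_2 = √(Δx²+Δy²) = 6.0828
cable 3: Δx=0.0000, Δy=-4.0000; L_3 = √(Δx²+Δy²) = 4.0000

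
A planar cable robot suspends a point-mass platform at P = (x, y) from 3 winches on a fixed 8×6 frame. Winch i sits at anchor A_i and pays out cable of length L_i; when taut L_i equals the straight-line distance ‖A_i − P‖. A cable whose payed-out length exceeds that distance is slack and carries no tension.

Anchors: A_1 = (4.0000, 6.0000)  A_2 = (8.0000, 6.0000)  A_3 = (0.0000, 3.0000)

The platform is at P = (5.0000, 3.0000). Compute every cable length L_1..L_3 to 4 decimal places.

L_1: Δ = A_1−P = (-1.0000, 3.0000) → ‖Δ‖ = √10.0000 = 3.1623
L_2: Δ = A_2−P = (3.0000, 3.0000) → ‖Δ‖ = √18.0000 = 4.2426
L_3: Δ = A_3−P = (-5.0000, 0.0000) → ‖Δ‖ = √25.0000 = 5.0000

(3.1623, 4.2426, 5.0000)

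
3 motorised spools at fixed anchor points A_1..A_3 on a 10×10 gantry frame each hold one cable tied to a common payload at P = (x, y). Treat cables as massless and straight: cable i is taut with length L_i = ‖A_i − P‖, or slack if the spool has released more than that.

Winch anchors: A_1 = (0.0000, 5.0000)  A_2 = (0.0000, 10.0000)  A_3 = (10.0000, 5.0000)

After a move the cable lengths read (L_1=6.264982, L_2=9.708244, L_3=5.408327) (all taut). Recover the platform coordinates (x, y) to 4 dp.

circle eqns → linear via eq_j − eq_1; set q_j = A_j·A_j − L_j²
q_1 = 0.0000+25.0000−39.2500 = -14.2500
0.0000·x − 10.0000·y = q_1−q_2 = -20.0000
-20.0000·x + 0.0000·y = q_1−q_3 = -110.0000
solve first two rows → x=5.5000, y=2.0000

(5.5000, 2.0000)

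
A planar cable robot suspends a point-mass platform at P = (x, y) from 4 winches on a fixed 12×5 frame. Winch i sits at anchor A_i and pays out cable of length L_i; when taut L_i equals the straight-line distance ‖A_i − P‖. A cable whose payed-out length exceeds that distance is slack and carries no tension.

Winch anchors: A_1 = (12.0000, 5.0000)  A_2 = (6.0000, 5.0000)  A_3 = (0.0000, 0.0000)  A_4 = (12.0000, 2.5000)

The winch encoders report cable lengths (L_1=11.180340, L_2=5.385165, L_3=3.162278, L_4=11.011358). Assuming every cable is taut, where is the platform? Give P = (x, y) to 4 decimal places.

(1.0000, 3.0000)

each cable: (A_i−P)·(A_i−P) = L_i²; let c_i = ‖A_i‖²−L_i²
c_1 = 144.0000+25.0000−125.0000 = 44.0000
row 1: 12.0000x + 0.0000y = 12.0000  (c_2=32.0000)
row 2: 24.0000x + 10.0000y = 54.0000  (c_3=-10.0000)
row 3: 0.0000x + 5.0000y = 15.0000  (c_4=29.0000)
Cramer on rows 1–2 → x = 1.0000, y = 3.0000
check cable 4: ‖A_4−P‖² = 121.2500 ≈ L_4² = 121.2500 ✓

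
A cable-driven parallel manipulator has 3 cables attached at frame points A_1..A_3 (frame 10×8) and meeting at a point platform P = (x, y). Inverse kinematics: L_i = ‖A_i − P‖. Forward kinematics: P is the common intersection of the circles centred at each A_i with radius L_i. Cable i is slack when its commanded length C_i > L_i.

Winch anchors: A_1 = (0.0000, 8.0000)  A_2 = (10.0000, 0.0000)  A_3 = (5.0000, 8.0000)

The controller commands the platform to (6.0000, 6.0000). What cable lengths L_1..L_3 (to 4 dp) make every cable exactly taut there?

L_1 = √((0.0000−6.0000)² + (8.0000−6.0000)²) = 6.3246
L_2 = √((10.0000−6.0000)² + (0.0000−6.0000)²) = 7.2111
L_3 = √((5.0000−6.0000)² + (8.0000−6.0000)²) = 2.2361

(6.3246, 7.2111, 2.2361)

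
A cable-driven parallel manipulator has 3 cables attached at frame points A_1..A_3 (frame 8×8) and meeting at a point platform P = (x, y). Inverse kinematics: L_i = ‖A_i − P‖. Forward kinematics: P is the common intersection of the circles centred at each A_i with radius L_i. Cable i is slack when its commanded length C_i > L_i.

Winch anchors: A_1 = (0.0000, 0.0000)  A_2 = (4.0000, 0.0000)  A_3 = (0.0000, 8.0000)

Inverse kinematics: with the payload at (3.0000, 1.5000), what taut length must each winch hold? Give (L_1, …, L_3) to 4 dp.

(3.3541, 1.8028, 7.1589)

L_1: Δ = A_1−P = (-3.0000, -1.5000) → ‖Δ‖ = √11.2500 = 3.3541
L_2: Δ = A_2−P = (1.0000, -1.5000) → ‖Δ‖ = √3.2500 = 1.8028
L_3: Δ = A_3−P = (-3.0000, 6.5000) → ‖Δ‖ = √51.2500 = 7.1589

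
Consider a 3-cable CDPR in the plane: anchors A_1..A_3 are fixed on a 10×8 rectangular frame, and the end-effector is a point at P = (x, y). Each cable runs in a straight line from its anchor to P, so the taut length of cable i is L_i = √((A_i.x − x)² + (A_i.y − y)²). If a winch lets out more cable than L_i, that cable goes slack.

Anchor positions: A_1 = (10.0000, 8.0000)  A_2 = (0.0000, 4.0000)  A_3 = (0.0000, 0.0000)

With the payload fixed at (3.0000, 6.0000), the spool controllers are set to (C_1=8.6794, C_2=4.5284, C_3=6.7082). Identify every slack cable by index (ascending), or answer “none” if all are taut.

cable 1: L_1 = ‖A_1−P‖ = 7.2801;  C_1 = 8.6794 → slack
cable 2: L_2 = ‖A_2−P‖ = 3.6056;  C_2 = 4.5284 → slack
cable 3: L_3 = ‖A_3−P‖ = 6.7082;  C_3 = 6.7082 → taut

1, 2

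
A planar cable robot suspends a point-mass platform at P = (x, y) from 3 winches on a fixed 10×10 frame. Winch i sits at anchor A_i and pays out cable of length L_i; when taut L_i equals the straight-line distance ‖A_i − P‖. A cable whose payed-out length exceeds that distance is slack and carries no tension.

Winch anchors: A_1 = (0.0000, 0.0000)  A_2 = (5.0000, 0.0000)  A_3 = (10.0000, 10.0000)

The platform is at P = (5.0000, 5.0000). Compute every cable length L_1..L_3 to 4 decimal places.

(7.0711, 5.0000, 7.0711)

cable 1: Δx=-5.0000, Δy=-5.0000; L_1 = √(Δx²+Δy²) = 7.0711
cable 2: Δx=0.0000, Δy=-5.0000; L_2 = √(Δx²+Δy²) = 5.0000
cable 3: Δx=5.0000, Δy=5.0000; L_3 = √(Δx²+Δy²) = 7.0711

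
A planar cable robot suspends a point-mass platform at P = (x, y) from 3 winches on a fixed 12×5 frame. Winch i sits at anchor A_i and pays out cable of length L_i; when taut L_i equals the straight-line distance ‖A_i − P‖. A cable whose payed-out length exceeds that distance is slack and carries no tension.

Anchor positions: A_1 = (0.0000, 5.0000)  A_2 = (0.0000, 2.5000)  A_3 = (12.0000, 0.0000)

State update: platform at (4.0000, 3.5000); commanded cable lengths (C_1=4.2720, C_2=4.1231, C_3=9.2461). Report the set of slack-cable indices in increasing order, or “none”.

3

cable 1: √((-4.0000)²+(1.5000)²)=4.2720, C_1=4.2720: taut
cable 2: √((-4.0000)²+(-1.0000)²)=4.1231, C_2=4.1231: taut
cable 3: √((8.0000)²+(-3.5000)²)=8.7321, C_3=9.2461: slack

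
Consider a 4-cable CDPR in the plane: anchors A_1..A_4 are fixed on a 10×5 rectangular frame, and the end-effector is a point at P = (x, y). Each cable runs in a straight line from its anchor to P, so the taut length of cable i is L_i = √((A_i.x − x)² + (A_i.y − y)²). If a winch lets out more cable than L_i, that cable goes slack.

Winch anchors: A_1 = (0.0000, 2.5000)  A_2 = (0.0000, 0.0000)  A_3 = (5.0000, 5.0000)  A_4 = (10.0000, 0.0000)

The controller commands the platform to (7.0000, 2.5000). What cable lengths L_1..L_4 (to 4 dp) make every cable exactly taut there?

(7.0000, 7.4330, 3.2016, 3.9051)

cable 1: Δx=-7.0000, Δy=0.0000; L_1 = √(Δx²+Δy²) = 7.0000
cable 2: Δx=-7.0000, Δy=-2.5000; L_2 = √(Δx²+Δy²) = 7.4330
cable 3: Δx=-2.0000, Δy=2.5000; L_3 = √(Δx²+Δy²) = 3.2016
cable 4: Δx=3.0000, Δy=-2.5000; L_4 = √(Δx²+Δy²) = 3.9051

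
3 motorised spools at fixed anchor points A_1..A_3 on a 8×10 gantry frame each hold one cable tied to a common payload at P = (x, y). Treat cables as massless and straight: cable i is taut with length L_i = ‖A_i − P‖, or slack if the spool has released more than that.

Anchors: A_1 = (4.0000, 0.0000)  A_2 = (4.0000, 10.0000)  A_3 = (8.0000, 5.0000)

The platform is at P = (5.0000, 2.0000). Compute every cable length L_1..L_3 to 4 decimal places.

cable 1: Δx=-1.0000, Δy=-2.0000; L_1 = √(Δx²+Δy²) = 2.2361
cable 2: Δx=-1.0000, Δy=8.0000; L_2 = √(Δx²+Δy²) = 8.0623
cable 3: Δx=3.0000, Δy=3.0000; L_3 = √(Δx²+Δy²) = 4.2426

(2.2361, 8.0623, 4.2426)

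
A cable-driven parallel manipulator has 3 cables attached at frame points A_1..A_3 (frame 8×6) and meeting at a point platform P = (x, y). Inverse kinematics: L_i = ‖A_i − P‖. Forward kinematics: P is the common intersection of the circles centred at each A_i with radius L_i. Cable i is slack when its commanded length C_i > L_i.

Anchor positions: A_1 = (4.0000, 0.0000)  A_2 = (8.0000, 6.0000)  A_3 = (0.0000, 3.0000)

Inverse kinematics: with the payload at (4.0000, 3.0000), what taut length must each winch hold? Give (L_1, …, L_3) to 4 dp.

(3.0000, 5.0000, 4.0000)

L_1: Δ = A_1−P = (0.0000, -3.0000) → ‖Δ‖ = √9.0000 = 3.0000
L_2: Δ = A_2−P = (4.0000, 3.0000) → ‖Δ‖ = √25.0000 = 5.0000
L_3: Δ = A_3−P = (-4.0000, 0.0000) → ‖Δ‖ = √16.0000 = 4.0000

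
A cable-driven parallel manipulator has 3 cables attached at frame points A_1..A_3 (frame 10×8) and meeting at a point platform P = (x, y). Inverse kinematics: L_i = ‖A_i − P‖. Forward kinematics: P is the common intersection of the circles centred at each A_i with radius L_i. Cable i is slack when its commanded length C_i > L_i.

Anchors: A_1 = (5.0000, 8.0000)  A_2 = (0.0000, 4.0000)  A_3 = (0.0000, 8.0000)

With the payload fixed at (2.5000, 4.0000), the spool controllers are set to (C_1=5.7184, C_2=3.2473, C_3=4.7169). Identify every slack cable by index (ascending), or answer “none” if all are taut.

1, 2

cable 1: L_1 = ‖A_1−P‖ = 4.7170;  C_1 = 5.7184 → slack
cable 2: L_2 = ‖A_2−P‖ = 2.5000;  C_2 = 3.2473 → slack
cable 3: L_3 = ‖A_3−P‖ = 4.7170;  C_3 = 4.7169 → taut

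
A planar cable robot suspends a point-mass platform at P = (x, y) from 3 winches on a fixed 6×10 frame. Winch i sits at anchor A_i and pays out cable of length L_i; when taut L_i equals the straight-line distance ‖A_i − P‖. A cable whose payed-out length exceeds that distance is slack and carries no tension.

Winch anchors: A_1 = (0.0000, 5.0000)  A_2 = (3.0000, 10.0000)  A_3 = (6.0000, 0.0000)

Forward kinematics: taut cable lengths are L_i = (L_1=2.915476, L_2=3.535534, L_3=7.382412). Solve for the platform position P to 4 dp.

(2.5000, 6.5000)

circle eqns → linear via eq_j − eq_1; set c_j = A_j·A_j − L_j²
c_1 = 0.0000+25.0000−8.5000 = 16.5000
-6.0000·x − 10.0000·y = c_1−c_2 = -80.0000
-12.0000·x + 10.0000·y = c_1−c_3 = 35.0000
solve first two rows → x=2.5000, y=6.5000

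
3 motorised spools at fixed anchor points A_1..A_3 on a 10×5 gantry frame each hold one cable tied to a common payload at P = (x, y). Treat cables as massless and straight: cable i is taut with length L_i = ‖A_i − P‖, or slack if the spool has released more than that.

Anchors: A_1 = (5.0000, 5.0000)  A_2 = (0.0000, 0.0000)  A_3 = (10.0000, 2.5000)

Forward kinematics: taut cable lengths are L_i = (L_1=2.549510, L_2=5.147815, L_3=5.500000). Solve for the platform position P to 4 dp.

(4.5000, 2.5000)

circle eqns → linear via eq_j − eq_1; set k_j = A_j·A_j − L_j²
k_1 = 25.0000+25.0000−6.5000 = 43.5000
10.0000·x + 10.0000·y = k_1−k_2 = 70.0000
-10.0000·x + 5.0000·y = k_1−k_3 = -32.5000
solve first two rows → x=4.5000, y=2.5000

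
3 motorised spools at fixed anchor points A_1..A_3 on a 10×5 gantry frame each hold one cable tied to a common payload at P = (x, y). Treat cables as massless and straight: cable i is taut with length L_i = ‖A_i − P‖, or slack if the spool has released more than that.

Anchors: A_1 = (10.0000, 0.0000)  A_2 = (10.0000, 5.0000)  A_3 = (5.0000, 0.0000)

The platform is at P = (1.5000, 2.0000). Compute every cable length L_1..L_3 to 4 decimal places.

(8.7321, 9.0139, 4.0311)

L_1 = √((10.0000−1.5000)² + (0.0000−2.0000)²) = 8.7321
L_2 = √((10.0000−1.5000)² + (5.0000−2.0000)²) = 9.0139
L_3 = √((5.0000−1.5000)² + (0.0000−2.0000)²) = 4.0311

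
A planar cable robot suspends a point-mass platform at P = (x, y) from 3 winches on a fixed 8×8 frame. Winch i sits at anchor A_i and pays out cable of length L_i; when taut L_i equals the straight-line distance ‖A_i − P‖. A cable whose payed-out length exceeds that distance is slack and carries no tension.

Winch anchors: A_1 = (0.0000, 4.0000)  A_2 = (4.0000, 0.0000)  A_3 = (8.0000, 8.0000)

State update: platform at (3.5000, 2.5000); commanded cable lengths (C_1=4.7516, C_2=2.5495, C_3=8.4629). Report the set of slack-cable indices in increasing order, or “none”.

1, 3

cable 1: √((-3.5000)²+(1.5000)²)=3.8079, C_1=4.7516: slack
cable 2: √((0.5000)²+(-2.5000)²)=2.5495, C_2=2.5495: taut
cable 3: √((4.5000)²+(5.5000)²)=7.1063, C_3=8.4629: slack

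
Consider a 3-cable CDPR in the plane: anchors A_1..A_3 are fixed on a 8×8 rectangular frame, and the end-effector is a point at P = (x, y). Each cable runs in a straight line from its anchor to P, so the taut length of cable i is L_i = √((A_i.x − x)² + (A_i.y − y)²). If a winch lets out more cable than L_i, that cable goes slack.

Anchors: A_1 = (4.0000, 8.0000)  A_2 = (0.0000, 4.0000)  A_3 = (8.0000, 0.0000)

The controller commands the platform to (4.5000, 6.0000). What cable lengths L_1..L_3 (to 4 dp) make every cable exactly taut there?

cable 1: Δx=-0.5000, Δy=2.0000; L_1 = √(Δx²+Δy²) = 2.0616
cable 2: Δx=-4.5000, Δy=-2.0000; L_2 = √(Δx²+Δy²) = 4.9244
cable 3: Δx=3.5000, Δy=-6.0000; L_3 = √(Δx²+Δy²) = 6.9462

(2.0616, 4.9244, 6.9462)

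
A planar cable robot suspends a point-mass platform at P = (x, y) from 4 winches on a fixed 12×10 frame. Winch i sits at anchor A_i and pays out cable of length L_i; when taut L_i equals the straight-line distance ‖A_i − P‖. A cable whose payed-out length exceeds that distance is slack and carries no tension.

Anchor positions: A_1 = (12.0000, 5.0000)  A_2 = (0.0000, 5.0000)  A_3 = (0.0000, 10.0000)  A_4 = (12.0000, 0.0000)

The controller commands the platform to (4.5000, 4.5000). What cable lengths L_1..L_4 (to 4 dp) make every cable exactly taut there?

(7.5166, 4.5277, 7.1063, 8.7464)

L_1 = √((12.0000−4.5000)² + (5.0000−4.5000)²) = 7.5166
L_2 = √((0.0000−4.5000)² + (5.0000−4.5000)²) = 4.5277
L_3 = √((0.0000−4.5000)² + (10.0000−4.5000)²) = 7.1063
L_4 = √((12.0000−4.5000)² + (0.0000−4.5000)²) = 8.7464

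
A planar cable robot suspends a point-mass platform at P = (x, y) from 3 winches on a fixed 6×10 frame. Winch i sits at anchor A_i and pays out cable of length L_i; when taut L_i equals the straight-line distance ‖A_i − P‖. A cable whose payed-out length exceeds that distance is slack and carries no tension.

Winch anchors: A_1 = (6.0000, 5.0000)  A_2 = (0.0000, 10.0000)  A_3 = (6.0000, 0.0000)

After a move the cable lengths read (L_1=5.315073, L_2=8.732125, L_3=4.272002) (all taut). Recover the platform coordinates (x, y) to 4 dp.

circle eqns → linear via eq_j − eq_1; set k_j = A_j·A_j − L_j²
k_1 = 36.0000+25.0000−28.2500 = 32.7500
12.0000·x − 10.0000·y = k_1−k_2 = 9.0000
0.0000·x + 10.0000·y = k_1−k_3 = 15.0000
solve first two rows → x=2.0000, y=1.5000

(2.0000, 1.5000)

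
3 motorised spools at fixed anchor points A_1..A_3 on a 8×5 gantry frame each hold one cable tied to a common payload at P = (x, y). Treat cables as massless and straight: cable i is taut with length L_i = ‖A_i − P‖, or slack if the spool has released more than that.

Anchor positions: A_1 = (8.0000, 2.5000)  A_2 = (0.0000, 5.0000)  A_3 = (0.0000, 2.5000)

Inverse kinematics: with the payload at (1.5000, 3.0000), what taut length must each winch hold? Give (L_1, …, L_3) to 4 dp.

(6.5192, 2.5000, 1.5811)

cable 1: Δx=6.5000, Δy=-0.5000; L_1 = √(Δx²+Δy²) = 6.5192
cable 2: Δx=-1.5000, Δy=2.0000; L_2 = √(Δx²+Δy²) = 2.5000
cable 3: Δx=-1.5000, Δy=-0.5000; L_3 = √(Δx²+Δy²) = 1.5811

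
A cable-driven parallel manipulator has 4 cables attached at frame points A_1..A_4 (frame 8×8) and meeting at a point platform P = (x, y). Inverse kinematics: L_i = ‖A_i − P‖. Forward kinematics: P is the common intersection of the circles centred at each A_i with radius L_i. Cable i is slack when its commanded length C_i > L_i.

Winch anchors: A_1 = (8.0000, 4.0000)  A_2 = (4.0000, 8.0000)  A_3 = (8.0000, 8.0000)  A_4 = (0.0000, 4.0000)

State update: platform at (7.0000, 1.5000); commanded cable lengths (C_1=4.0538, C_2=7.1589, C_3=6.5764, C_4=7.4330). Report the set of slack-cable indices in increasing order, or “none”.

cable 1: √((1.0000)²+(2.5000)²)=2.6926, C_1=4.0538: slack
cable 2: √((-3.0000)²+(6.5000)²)=7.1589, C_2=7.1589: taut
cable 3: √((1.0000)²+(6.5000)²)=6.5765, C_3=6.5764: taut
cable 4: √((-7.0000)²+(2.5000)²)=7.4330, C_4=7.4330: taut

1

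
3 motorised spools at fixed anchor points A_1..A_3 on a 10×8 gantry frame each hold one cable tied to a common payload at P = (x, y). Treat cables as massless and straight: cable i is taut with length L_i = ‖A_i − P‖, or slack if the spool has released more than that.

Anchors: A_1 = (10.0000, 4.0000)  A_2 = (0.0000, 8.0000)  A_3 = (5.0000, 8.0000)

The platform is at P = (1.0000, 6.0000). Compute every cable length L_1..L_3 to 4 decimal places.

(9.2195, 2.2361, 4.4721)

L_1 = √((10.0000−1.0000)² + (4.0000−6.0000)²) = 9.2195
L_2 = √((0.0000−1.0000)² + (8.0000−6.0000)²) = 2.2361
L_3 = √((5.0000−1.0000)² + (8.0000−6.0000)²) = 4.4721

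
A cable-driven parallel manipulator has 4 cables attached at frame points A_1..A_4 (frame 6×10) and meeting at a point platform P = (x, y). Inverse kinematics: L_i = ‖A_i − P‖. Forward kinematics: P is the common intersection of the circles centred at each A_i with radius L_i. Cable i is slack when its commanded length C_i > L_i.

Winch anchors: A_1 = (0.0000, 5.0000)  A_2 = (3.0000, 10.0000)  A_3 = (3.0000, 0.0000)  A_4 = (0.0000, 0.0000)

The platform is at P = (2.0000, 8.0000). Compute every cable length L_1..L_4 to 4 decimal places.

L_1 = √((0.0000−2.0000)² + (5.0000−8.0000)²) = 3.6056
L_2 = √((3.0000−2.0000)² + (10.0000−8.0000)²) = 2.2361
L_3 = √((3.0000−2.0000)² + (0.0000−8.0000)²) = 8.0623
L_4 = √((0.0000−2.0000)² + (0.0000−8.0000)²) = 8.2462

(3.6056, 2.2361, 8.0623, 8.2462)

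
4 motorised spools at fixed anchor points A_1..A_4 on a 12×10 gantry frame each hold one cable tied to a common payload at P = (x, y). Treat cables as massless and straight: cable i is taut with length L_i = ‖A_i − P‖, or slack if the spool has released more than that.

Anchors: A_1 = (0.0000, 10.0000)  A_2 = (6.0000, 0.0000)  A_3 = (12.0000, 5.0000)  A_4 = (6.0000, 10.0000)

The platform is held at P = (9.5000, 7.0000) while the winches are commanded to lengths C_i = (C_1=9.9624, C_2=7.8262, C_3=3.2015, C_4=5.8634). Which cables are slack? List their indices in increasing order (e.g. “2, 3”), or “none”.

4

cable 1: √((-9.5000)²+(3.0000)²)=9.9624, C_1=9.9624: taut
cable 2: √((-3.5000)²+(-7.0000)²)=7.8262, C_2=7.8262: taut
cable 3: √((2.5000)²+(-2.0000)²)=3.2016, C_3=3.2015: taut
cable 4: √((-3.5000)²+(3.0000)²)=4.6098, C_4=5.8634: slack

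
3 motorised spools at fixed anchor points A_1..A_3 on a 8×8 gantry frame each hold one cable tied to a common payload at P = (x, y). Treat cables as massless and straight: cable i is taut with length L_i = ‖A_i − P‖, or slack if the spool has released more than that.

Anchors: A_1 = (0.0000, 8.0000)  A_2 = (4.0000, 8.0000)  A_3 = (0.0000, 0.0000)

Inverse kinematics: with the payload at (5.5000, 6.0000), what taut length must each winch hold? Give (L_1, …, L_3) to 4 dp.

(5.8523, 2.5000, 8.1394)

L_1: Δ = A_1−P = (-5.5000, 2.0000) → ‖Δ‖ = √34.2500 = 5.8523
L_2: Δ = A_2−P = (-1.5000, 2.0000) → ‖Δ‖ = √6.2500 = 2.5000
L_3: Δ = A_3−P = (-5.5000, -6.0000) → ‖Δ‖ = √66.2500 = 8.1394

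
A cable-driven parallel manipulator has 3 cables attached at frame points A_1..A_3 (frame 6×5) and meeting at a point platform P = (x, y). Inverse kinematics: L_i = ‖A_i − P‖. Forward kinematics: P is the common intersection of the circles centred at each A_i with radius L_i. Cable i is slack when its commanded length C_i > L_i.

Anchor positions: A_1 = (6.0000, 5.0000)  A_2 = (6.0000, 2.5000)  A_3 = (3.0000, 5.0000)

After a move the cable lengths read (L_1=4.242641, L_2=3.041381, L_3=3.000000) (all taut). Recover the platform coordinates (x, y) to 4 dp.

circle eqns → linear via eq_j − eq_1; set q_j = A_j·A_j − L_j²
q_1 = 36.0000+25.0000−18.0000 = 43.0000
0.0000·x + 5.0000·y = q_1−q_2 = 10.0000
6.0000·x + 0.0000·y = q_1−q_3 = 18.0000
solve first two rows → x=3.0000, y=2.0000

(3.0000, 2.0000)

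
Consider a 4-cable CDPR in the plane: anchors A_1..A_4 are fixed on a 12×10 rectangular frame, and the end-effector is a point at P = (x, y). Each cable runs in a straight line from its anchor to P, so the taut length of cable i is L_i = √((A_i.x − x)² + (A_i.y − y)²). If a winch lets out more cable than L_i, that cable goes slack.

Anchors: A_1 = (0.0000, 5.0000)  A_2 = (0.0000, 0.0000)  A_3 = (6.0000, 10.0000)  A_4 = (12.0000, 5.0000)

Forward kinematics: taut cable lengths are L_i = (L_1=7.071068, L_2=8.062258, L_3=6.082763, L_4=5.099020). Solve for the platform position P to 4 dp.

(7.0000, 4.0000)

each cable: (A_i−P)·(A_i−P) = L_i²; let c_i = ‖A_i‖²−L_i²
c_1 = 0.0000+25.0000−50.0000 = -25.0000
row 1: 0.0000x + 10.0000y = 40.0000  (c_2=-65.0000)
row 2: -12.0000x − 10.0000y = -124.0000  (c_3=99.0000)
row 3: -24.0000x + 0.0000y = -168.0000  (c_4=143.0000)
Cramer on rows 1–2 → x = 7.0000, y = 4.0000
check cable 4: ‖A_4−P‖² = 26.0000 ≈ L_4² = 26.0000 ✓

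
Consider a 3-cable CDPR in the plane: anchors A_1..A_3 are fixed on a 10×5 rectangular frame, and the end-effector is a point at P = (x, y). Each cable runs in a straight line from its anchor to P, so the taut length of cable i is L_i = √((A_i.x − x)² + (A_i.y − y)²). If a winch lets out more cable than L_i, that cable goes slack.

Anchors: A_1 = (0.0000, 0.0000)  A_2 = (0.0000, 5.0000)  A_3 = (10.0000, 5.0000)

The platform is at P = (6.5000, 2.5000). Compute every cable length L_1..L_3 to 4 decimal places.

L_1 = √((0.0000−6.5000)² + (0.0000−2.5000)²) = 6.9642
L_2 = √((0.0000−6.5000)² + (5.0000−2.5000)²) = 6.9642
L_3 = √((10.0000−6.5000)² + (5.0000−2.5000)²) = 4.3012

(6.9642, 6.9642, 4.3012)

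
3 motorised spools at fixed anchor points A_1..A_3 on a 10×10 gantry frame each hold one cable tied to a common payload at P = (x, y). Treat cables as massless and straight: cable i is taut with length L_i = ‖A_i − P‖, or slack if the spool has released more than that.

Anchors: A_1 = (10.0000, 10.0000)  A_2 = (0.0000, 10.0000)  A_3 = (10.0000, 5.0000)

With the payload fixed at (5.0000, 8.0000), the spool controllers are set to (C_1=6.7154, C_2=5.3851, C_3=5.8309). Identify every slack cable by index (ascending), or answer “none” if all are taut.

1

cable 1: L_1 = ‖A_1−P‖ = 5.3852;  C_1 = 6.7154 → slack
cable 2: L_2 = ‖A_2−P‖ = 5.3852;  C_2 = 5.3851 → taut
cable 3: L_3 = ‖A_3−P‖ = 5.8310;  C_3 = 5.8309 → taut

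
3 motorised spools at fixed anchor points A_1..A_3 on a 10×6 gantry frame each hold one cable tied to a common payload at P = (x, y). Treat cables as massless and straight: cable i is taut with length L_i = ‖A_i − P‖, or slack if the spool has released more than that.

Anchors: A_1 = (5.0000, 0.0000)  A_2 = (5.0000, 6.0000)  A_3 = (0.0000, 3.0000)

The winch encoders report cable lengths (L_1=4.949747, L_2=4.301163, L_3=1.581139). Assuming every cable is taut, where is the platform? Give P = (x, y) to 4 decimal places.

expand ‖A_i−P‖²=L_i² and subtract eq 1 (k_i ≔ ‖A_i‖²−L_i²)
k_1 = 25.0000+0.0000−24.5000 = 0.5000
eq1−eq2 → [0.0000  -12.0000]·P = -42.0000
eq1−eq3 → [10.0000  -6.0000]·P = -6.0000
2×2 solve → P = (1.5000, 3.5000)

(1.5000, 3.5000)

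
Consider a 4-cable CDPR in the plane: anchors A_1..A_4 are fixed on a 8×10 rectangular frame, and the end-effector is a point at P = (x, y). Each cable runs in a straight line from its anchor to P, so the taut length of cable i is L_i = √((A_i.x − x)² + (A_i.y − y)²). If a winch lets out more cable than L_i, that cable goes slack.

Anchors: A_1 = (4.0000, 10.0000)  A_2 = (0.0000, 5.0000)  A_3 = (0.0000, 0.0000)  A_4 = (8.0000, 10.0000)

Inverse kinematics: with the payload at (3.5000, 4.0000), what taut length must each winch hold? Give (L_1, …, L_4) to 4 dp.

(6.0208, 3.6401, 5.3151, 7.5000)

L_1: Δ = A_1−P = (0.5000, 6.0000) → ‖Δ‖ = √36.2500 = 6.0208
L_2: Δ = A_2−P = (-3.5000, 1.0000) → ‖Δ‖ = √13.2500 = 3.6401
L_3: Δ = A_3−P = (-3.5000, -4.0000) → ‖Δ‖ = √28.2500 = 5.3151
L_4: Δ = A_4−P = (4.5000, 6.0000) → ‖Δ‖ = √56.2500 = 7.5000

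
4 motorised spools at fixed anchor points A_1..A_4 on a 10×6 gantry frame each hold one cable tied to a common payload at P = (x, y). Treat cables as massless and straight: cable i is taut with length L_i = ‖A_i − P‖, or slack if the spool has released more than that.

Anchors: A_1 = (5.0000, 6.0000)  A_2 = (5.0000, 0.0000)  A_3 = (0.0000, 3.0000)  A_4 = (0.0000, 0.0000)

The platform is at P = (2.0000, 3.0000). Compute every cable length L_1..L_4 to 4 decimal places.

cable 1: Δx=3.0000, Δy=3.0000; L_1 = √(Δx²+Δy²) = 4.2426
cable 2: Δx=3.0000, Δy=-3.0000; L_2 = √(Δx²+Δy²) = 4.2426
cable 3: Δx=-2.0000, Δy=0.0000; L_3 = √(Δx²+Δy²) = 2.0000
cable 4: Δx=-2.0000, Δy=-3.0000; L_4 = √(Δx²+Δy²) = 3.6056

(4.2426, 4.2426, 2.0000, 3.6056)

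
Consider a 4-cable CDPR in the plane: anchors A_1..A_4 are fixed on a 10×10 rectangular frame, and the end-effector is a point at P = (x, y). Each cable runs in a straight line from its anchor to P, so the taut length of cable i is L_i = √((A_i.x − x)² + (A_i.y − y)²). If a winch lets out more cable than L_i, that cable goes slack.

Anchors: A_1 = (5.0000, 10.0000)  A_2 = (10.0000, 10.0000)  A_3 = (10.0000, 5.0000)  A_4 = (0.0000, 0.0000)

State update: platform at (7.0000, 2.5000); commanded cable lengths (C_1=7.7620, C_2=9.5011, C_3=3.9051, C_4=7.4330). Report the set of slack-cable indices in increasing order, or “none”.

2

cable 1: L_1 = ‖A_1−P‖ = 7.7621;  C_1 = 7.7620 → taut
cable 2: L_2 = ‖A_2−P‖ = 8.0777;  C_2 = 9.5011 → slack
cable 3: L_3 = ‖A_3−P‖ = 3.9051;  C_3 = 3.9051 → taut
cable 4: L_4 = ‖A_4−P‖ = 7.4330;  C_4 = 7.4330 → taut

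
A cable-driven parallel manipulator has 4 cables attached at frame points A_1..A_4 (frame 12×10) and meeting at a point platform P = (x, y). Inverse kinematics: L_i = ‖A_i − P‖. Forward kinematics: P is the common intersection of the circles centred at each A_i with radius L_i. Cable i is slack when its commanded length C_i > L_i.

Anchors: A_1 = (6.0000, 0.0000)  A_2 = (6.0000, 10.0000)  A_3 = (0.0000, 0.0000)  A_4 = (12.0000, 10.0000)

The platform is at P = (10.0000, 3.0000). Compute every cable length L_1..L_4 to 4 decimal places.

(5.0000, 8.0623, 10.4403, 7.2801)

cable 1: Δx=-4.0000, Δy=-3.0000; L_1 = √(Δx²+Δy²) = 5.0000
cable 2: Δx=-4.0000, Δy=7.0000; L_2 = √(Δx²+Δy²) = 8.0623
cable 3: Δx=-10.0000, Δy=-3.0000; L_3 = √(Δx²+Δy²) = 10.4403
cable 4: Δx=2.0000, Δy=7.0000; L_4 = √(Δx²+Δy²) = 7.2801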